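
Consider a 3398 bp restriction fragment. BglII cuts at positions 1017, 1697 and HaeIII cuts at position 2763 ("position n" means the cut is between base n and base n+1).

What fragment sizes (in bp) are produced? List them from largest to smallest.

Combined cut positions (sorted): 1017, 1697, 2763.
Linear molecule, 3 cuts → 4 fragments:
  1017 − 0 = 1017 bp
  1697 − 1017 = 680 bp
  2763 − 1697 = 1066 bp
  3398 − 2763 = 635 bp
Sorted largest to smallest: 1066, 1017, 680, 635 bp.

1066, 1017, 680, 635 bp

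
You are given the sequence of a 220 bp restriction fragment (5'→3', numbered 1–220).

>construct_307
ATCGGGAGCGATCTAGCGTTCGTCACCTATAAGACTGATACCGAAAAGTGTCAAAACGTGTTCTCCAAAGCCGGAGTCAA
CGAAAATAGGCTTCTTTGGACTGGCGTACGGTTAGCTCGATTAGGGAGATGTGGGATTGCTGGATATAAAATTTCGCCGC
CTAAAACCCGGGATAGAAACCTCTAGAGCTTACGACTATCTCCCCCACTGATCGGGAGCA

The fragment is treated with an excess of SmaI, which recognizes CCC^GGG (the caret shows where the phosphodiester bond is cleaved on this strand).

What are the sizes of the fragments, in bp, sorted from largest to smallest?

The SmaI site (CCCGGG) starts at position 167.
SmaI cuts after base 3 of each site, so after position 169.
Linear molecule, 1 cut → 2 fragments:
  1–169 → 169 bp
  170–220 → 51 bp
Sorted largest to smallest: 169, 51 bp.

169, 51 bp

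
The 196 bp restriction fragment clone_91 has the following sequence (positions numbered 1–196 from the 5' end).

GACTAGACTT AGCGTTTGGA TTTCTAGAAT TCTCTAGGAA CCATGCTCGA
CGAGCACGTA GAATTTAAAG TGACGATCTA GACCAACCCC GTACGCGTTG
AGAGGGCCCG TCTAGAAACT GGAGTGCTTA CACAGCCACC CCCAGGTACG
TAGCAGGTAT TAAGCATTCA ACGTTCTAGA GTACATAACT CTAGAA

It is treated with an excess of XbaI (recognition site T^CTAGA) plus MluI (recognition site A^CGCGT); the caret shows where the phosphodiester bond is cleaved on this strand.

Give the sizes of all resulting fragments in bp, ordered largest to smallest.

64, 54, 23, 18, 16, 15, 6 bp

XbaI sites (TCTAGA) start at positions 23, 77, 111, 175, 190.
XbaI cuts after the first base of each site, so after positions 23, 77, 111, 175, 190.
The MluI site (ACGCGT) starts at position 93.
MluI cuts after the first base of each site, so after position 93.
Combined cut positions: 23, 77, 93, 111, 175, 190.
Linear molecule, 6 cuts → 7 fragments:
  1–23 → 23 bp
  24–77 → 54 bp
  78–93 → 16 bp
  94–111 → 18 bp
  112–175 → 64 bp
  176–190 → 15 bp
  191–196 → 6 bp
Sorted largest to smallest: 64, 54, 23, 18, 16, 15, 6 bp.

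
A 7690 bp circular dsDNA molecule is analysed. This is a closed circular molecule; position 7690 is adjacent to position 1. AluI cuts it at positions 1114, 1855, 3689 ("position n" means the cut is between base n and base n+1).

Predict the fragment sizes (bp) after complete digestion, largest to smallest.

Circular molecule, 3 cuts → 3 fragments:
  1855 − 1114 = 741 bp
  3689 − 1855 = 1834 bp
  wrap: 7690 − 3689 + 1114 = 5115 bp
Sorted largest to smallest: 5115, 1834, 741 bp.

5115, 1834, 741 bp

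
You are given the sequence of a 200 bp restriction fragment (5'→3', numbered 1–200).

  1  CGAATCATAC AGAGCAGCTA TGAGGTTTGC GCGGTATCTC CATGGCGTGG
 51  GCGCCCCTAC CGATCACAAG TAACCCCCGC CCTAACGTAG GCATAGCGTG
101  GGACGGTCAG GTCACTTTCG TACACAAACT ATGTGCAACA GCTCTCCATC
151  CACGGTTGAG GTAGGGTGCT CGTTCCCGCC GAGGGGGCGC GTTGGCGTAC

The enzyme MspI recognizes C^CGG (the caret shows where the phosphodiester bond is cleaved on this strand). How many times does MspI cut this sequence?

No occurrence of CCGG is present in the sequence.
MspI does not cut: 0 sites.

0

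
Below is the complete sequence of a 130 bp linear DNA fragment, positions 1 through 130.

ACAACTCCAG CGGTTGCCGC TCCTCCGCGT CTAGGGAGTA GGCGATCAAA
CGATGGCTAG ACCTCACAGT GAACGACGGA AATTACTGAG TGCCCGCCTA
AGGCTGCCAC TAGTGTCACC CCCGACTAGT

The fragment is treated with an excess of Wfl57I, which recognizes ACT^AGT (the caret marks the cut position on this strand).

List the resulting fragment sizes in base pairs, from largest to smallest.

Wfl57I sites (ACTAGT) start at positions 109, 125.
Wfl57I cuts after base 3 of each site, so after positions 111, 127.
Linear molecule, 2 cuts → 3 fragments:
  1–111 → 111 bp
  112–127 → 16 bp
  128–130 → 3 bp
Sorted largest to smallest: 111, 16, 3 bp.

111, 16, 3 bp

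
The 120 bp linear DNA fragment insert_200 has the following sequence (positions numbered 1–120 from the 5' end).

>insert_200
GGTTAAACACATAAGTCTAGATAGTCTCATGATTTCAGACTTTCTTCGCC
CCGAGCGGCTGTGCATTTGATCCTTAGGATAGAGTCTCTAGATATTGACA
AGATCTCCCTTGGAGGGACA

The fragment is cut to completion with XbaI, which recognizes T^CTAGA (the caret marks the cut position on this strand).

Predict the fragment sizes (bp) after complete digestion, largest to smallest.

71, 33, 16 bp

XbaI sites (TCTAGA) start at positions 16, 87.
XbaI cuts after the first base of each site, so after positions 16, 87.
Linear molecule, 2 cuts → 3 fragments:
  1–16 → 16 bp
  17–87 → 71 bp
  88–120 → 33 bp
Sorted largest to smallest: 71, 33, 16 bp.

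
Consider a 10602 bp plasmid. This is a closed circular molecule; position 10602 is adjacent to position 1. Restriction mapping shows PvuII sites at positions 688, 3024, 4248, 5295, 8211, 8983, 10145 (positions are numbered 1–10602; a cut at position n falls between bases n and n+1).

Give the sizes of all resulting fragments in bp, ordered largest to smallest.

Circular molecule, 7 cuts → 7 fragments:
  3024 − 688 = 2336 bp
  4248 − 3024 = 1224 bp
  5295 − 4248 = 1047 bp
  8211 − 5295 = 2916 bp
  8983 − 8211 = 772 bp
  10145 − 8983 = 1162 bp
  wrap: 10602 − 10145 + 688 = 1145 bp
Sorted largest to smallest: 2916, 2336, 1224, 1162, 1145, 1047, 772 bp.

2916, 2336, 1224, 1162, 1145, 1047, 772 bp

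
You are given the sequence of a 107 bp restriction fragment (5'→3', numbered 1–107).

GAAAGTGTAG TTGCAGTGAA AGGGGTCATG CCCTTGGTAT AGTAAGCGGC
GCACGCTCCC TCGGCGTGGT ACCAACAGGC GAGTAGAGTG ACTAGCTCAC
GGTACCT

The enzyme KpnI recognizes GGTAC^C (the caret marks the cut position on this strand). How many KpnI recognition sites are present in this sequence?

GGTACC occurs starting at positions 68, 101.
KpnI cuts at 2 sites.

2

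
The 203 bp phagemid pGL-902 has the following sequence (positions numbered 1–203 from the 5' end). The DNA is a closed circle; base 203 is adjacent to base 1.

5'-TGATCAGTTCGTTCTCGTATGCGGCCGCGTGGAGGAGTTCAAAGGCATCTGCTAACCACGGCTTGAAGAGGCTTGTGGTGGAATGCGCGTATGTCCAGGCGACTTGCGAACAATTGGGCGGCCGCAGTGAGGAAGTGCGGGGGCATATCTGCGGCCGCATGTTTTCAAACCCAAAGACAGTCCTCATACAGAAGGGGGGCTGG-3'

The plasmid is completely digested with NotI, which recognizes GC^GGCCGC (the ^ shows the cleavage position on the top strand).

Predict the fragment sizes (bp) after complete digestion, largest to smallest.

97, 73, 33 bp

NotI sites (GCGGCCGC) start at positions 21, 118, 151.
NotI cuts after base 2 of each site, so after positions 22, 119, 152.
Circular molecule, 3 cuts → 3 fragments:
  23–119 → 97 bp
  120–152 → 33 bp
  153–203 then 1–22 → 51 + 22 = 73 bp
Sorted largest to smallest: 97, 73, 33 bp.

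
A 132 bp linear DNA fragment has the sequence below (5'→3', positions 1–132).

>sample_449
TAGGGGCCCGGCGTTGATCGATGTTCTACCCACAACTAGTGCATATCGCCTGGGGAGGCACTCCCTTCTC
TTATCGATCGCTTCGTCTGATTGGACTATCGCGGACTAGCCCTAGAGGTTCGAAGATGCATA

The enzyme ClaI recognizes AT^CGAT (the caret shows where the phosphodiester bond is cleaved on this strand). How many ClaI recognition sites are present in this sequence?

2

ATCGAT occurs starting at positions 17, 73.
ClaI cuts at 2 sites.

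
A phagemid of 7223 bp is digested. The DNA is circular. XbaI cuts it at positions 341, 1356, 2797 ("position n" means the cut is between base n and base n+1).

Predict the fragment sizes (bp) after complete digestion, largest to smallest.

4767, 1441, 1015 bp

Circular molecule, 3 cuts → 3 fragments:
  1356 − 341 = 1015 bp
  2797 − 1356 = 1441 bp
  wrap: 7223 − 2797 + 341 = 4767 bp
Sorted largest to smallest: 4767, 1441, 1015 bp.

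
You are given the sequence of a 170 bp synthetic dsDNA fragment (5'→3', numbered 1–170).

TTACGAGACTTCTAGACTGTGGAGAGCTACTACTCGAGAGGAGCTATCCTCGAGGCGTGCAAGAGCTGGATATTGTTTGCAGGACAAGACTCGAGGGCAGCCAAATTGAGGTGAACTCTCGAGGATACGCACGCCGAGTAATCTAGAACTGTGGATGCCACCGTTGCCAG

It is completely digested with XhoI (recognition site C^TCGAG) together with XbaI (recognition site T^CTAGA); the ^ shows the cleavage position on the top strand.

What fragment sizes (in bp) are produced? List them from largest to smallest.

XhoI sites (CTCGAG) start at positions 33, 49, 90, 118.
XhoI cuts after the first base of each site, so after positions 33, 49, 90, 118.
XbaI sites (TCTAGA) start at positions 11, 142.
XbaI cuts after the first base of each site, so after positions 11, 142.
Combined cut positions: 11, 33, 49, 90, 118, 142.
Linear molecule, 6 cuts → 7 fragments:
  1–11 → 11 bp
  12–33 → 22 bp
  34–49 → 16 bp
  50–90 → 41 bp
  91–118 → 28 bp
  119–142 → 24 bp
  143–170 → 28 bp
Sorted largest to smallest: 41, 28, 28, 24, 22, 16, 11 bp.

41, 28, 28, 24, 22, 16, 11 bp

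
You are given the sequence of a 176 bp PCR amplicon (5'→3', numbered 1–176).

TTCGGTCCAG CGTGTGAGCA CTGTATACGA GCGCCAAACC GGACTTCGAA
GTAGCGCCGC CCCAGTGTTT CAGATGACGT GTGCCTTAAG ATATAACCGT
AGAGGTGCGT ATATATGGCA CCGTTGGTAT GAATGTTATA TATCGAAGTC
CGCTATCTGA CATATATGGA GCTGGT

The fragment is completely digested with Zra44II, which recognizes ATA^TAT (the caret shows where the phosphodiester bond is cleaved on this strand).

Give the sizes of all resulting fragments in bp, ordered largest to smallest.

113, 27, 24, 12 bp

Zra44II sites (ATATAT) start at positions 111, 138, 162.
Zra44II cuts after base 3 of each site, so after positions 113, 140, 164.
Linear molecule, 3 cuts → 4 fragments:
  1–113 → 113 bp
  114–140 → 27 bp
  141–164 → 24 bp
  165–176 → 12 bp
Sorted largest to smallest: 113, 27, 24, 12 bp.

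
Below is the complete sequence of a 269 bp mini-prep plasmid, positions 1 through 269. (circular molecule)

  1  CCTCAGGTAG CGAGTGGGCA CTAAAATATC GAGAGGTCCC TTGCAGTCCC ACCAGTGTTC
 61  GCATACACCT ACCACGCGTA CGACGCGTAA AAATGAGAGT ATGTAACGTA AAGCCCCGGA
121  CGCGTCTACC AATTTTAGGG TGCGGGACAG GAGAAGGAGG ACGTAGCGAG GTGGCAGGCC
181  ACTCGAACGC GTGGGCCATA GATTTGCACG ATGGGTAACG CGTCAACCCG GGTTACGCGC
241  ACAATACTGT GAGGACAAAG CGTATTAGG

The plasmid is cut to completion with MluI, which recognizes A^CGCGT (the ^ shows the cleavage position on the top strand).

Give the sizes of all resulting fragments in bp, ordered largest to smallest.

125, 67, 37, 31, 9 bp

MluI sites (ACGCGT) start at positions 74, 83, 120, 187, 218.
MluI cuts after the first base of each site, so after positions 74, 83, 120, 187, 218.
Circular molecule, 5 cuts → 5 fragments:
  75–83 → 9 bp
  84–120 → 37 bp
  121–187 → 67 bp
  188–218 → 31 bp
  219–269 then 1–74 → 51 + 74 = 125 bp
Sorted largest to smallest: 125, 67, 37, 31, 9 bp.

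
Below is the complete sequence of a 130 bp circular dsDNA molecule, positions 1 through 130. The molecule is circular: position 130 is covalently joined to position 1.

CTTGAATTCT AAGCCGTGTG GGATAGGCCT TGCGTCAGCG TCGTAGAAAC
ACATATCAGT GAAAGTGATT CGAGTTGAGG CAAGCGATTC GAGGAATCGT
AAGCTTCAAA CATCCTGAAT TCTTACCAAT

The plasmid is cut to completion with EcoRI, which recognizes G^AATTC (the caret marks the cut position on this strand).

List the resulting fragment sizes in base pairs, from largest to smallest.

EcoRI sites (GAATTC) start at positions 4, 117.
EcoRI cuts after the first base of each site, so after positions 4, 117.
Circular molecule, 2 cuts → 2 fragments:
  5–117 → 113 bp
  118–130 then 1–4 → 13 + 4 = 17 bp
Sorted largest to smallest: 113, 17 bp.

113, 17 bp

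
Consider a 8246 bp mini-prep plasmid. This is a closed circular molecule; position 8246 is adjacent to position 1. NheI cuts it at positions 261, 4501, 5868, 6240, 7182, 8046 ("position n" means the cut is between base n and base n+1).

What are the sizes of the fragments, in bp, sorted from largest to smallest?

Circular molecule, 6 cuts → 6 fragments:
  4501 − 261 = 4240 bp
  5868 − 4501 = 1367 bp
  6240 − 5868 = 372 bp
  7182 − 6240 = 942 bp
  8046 − 7182 = 864 bp
  wrap: 8246 − 8046 + 261 = 461 bp
Sorted largest to smallest: 4240, 1367, 942, 864, 461, 372 bp.

4240, 1367, 942, 864, 461, 372 bp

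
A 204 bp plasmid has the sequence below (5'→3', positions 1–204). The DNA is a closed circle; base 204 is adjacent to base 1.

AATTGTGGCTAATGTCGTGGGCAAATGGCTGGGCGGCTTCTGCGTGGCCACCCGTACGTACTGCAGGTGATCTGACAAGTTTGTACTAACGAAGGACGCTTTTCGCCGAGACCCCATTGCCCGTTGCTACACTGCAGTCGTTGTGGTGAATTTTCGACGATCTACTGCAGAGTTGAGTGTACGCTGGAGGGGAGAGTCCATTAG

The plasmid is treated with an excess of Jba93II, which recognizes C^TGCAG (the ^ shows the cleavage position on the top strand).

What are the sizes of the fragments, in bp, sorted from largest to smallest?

100, 71, 33 bp

Jba93II sites (CTGCAG) start at positions 61, 132, 165.
Jba93II cuts after the first base of each site, so after positions 61, 132, 165.
Circular molecule, 3 cuts → 3 fragments:
  62–132 → 71 bp
  133–165 → 33 bp
  166–204 then 1–61 → 39 + 61 = 100 bp
Sorted largest to smallest: 100, 71, 33 bp.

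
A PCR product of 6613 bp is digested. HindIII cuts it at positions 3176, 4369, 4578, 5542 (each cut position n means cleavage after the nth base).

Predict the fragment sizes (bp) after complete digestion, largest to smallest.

3176, 1193, 1071, 964, 209 bp

Linear molecule, 4 cuts → 5 fragments:
  3176 − 0 = 3176 bp
  4369 − 3176 = 1193 bp
  4578 − 4369 = 209 bp
  5542 − 4578 = 964 bp
  6613 − 5542 = 1071 bp
Sorted largest to smallest: 3176, 1193, 1071, 964, 209 bp.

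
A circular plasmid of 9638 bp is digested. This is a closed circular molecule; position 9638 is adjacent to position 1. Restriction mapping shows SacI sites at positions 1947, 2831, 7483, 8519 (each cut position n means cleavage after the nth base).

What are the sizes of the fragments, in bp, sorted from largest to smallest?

4652, 3066, 1036, 884 bp

Circular molecule, 4 cuts → 4 fragments:
  2831 − 1947 = 884 bp
  7483 − 2831 = 4652 bp
  8519 − 7483 = 1036 bp
  wrap: 9638 − 8519 + 1947 = 3066 bp
Sorted largest to smallest: 4652, 3066, 1036, 884 bp.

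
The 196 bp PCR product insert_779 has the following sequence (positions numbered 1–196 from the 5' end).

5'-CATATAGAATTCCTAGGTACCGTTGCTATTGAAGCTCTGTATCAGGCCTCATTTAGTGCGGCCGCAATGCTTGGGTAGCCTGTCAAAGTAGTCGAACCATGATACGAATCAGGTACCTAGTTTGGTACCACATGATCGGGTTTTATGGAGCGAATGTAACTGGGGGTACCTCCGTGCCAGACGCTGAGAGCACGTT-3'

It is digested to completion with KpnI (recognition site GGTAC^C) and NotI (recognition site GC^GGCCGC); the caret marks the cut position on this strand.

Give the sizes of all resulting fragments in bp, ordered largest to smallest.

57, 41, 39, 27, 20, 12 bp

KpnI sites (GGTACC) start at positions 16, 112, 124, 165.
KpnI cuts after base 5 of each site (before the last base), so after positions 20, 116, 128, 169.
The NotI site (GCGGCCGC) starts at position 58.
NotI cuts after base 2 of each site, so after position 59.
Combined cut positions: 20, 59, 116, 128, 169.
Linear molecule, 5 cuts → 6 fragments:
  1–20 → 20 bp
  21–59 → 39 bp
  60–116 → 57 bp
  117–128 → 12 bp
  129–169 → 41 bp
  170–196 → 27 bp
Sorted largest to smallest: 57, 41, 39, 27, 20, 12 bp.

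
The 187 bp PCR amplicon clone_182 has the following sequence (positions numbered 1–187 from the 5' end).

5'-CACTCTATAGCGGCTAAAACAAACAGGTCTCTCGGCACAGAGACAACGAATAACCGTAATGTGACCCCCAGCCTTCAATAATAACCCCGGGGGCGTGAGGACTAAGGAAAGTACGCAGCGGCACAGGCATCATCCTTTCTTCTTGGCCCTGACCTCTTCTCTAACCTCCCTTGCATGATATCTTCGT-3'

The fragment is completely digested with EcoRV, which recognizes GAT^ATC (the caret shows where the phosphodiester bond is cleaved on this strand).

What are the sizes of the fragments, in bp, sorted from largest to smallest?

The EcoRV site (GATATC) starts at position 177.
EcoRV cuts after base 3 of each site, so after position 179.
Linear molecule, 1 cut → 2 fragments:
  1–179 → 179 bp
  180–187 → 8 bp
Sorted largest to smallest: 179, 8 bp.

179, 8 bp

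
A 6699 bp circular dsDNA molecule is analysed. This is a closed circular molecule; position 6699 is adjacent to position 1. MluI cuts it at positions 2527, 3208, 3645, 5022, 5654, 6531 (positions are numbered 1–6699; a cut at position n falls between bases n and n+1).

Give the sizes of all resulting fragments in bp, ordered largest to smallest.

Circular molecule, 6 cuts → 6 fragments:
  3208 − 2527 = 681 bp
  3645 − 3208 = 437 bp
  5022 − 3645 = 1377 bp
  5654 − 5022 = 632 bp
  6531 − 5654 = 877 bp
  wrap: 6699 − 6531 + 2527 = 2695 bp
Sorted largest to smallest: 2695, 1377, 877, 681, 632, 437 bp.

2695, 1377, 877, 681, 632, 437 bp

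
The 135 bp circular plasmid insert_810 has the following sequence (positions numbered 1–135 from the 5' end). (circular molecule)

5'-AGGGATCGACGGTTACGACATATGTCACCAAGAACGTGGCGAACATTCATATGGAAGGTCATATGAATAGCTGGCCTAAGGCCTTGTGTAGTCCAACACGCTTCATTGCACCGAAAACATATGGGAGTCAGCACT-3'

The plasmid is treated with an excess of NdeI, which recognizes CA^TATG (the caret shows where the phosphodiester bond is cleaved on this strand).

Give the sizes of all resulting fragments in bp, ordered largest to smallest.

NdeI sites (CATATG) start at positions 19, 48, 60, 118.
NdeI cuts after base 2 of each site, so after positions 20, 49, 61, 119.
Circular molecule, 4 cuts → 4 fragments:
  21–49 → 29 bp
  50–61 → 12 bp
  62–119 → 58 bp
  120–135 then 1–20 → 16 + 20 = 36 bp
Sorted largest to smallest: 58, 36, 29, 12 bp.

58, 36, 29, 12 bp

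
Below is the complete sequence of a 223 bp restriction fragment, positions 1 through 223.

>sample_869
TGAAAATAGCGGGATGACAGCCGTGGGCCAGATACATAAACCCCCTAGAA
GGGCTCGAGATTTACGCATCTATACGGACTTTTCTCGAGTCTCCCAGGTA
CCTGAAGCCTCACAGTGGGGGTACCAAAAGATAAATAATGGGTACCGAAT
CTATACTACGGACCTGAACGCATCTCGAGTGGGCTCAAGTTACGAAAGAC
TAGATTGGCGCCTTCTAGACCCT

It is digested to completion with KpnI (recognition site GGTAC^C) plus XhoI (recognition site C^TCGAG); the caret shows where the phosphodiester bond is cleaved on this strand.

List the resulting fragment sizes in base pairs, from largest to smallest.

54, 49, 30, 29, 23, 21, 17 bp

KpnI sites (GGTACC) start at positions 97, 120, 141.
KpnI cuts after base 5 of each site (before the last base), so after positions 101, 124, 145.
XhoI sites (CTCGAG) start at positions 54, 84, 174.
XhoI cuts after the first base of each site, so after positions 54, 84, 174.
Combined cut positions: 54, 84, 101, 124, 145, 174.
Linear molecule, 6 cuts → 7 fragments:
  1–54 → 54 bp
  55–84 → 30 bp
  85–101 → 17 bp
  102–124 → 23 bp
  125–145 → 21 bp
  146–174 → 29 bp
  175–223 → 49 bp
Sorted largest to smallest: 54, 49, 30, 29, 23, 21, 17 bp.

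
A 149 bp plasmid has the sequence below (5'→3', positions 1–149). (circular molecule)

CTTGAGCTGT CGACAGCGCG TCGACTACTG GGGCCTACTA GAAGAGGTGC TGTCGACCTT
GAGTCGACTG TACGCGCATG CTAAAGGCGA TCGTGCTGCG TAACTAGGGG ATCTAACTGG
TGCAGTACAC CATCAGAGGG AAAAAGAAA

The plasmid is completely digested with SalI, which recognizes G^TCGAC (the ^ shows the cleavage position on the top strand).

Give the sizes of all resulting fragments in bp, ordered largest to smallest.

95, 32, 11, 11 bp

SalI sites (GTCGAC) start at positions 9, 20, 52, 63.
SalI cuts after the first base of each site, so after positions 9, 20, 52, 63.
Circular molecule, 4 cuts → 4 fragments:
  10–20 → 11 bp
  21–52 → 32 bp
  53–63 → 11 bp
  64–149 then 1–9 → 86 + 9 = 95 bp
Sorted largest to smallest: 95, 32, 11, 11 bp.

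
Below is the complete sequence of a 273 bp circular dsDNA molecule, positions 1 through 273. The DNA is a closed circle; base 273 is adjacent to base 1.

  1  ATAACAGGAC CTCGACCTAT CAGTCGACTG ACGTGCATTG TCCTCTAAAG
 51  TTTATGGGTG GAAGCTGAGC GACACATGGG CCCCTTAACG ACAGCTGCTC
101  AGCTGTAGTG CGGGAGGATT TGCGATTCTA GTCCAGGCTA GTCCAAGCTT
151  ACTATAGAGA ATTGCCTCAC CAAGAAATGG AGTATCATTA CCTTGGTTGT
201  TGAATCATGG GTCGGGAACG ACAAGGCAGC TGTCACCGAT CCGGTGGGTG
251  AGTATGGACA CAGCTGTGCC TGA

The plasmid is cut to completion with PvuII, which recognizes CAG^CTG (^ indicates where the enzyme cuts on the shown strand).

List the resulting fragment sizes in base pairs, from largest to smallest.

127, 104, 34, 8 bp

PvuII sites (CAGCTG) start at positions 92, 100, 227, 261.
PvuII cuts after base 3 of each site, so after positions 94, 102, 229, 263.
Circular molecule, 4 cuts → 4 fragments:
  95–102 → 8 bp
  103–229 → 127 bp
  230–263 → 34 bp
  264–273 then 1–94 → 10 + 94 = 104 bp
Sorted largest to smallest: 127, 104, 34, 8 bp.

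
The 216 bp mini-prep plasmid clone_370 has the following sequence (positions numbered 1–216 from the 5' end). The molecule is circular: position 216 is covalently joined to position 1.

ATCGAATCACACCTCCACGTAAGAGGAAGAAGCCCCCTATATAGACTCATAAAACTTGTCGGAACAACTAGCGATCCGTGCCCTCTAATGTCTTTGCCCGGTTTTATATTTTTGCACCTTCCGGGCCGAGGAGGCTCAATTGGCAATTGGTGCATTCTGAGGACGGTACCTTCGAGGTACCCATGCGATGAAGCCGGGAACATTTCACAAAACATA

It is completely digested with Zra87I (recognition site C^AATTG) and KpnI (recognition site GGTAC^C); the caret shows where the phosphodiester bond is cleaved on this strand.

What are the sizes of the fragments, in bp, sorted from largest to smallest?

173, 25, 11, 7 bp

Zra87I sites (CAATTG) start at positions 137, 144.
Zra87I cuts after the first base of each site, so after positions 137, 144.
KpnI sites (GGTACC) start at positions 165, 176.
KpnI cuts after base 5 of each site (before the last base), so after positions 169, 180.
Combined cut positions: 137, 144, 169, 180.
Circular molecule, 4 cuts → 4 fragments:
  138–144 → 7 bp
  145–169 → 25 bp
  170–180 → 11 bp
  181–216 then 1–137 → 36 + 137 = 173 bp
Sorted largest to smallest: 173, 25, 11, 7 bp.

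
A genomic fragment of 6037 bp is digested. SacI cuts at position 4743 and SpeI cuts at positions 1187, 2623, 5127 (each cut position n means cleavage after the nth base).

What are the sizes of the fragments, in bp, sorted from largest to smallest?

Combined cut positions (sorted): 1187, 2623, 4743, 5127.
Linear molecule, 4 cuts → 5 fragments:
  1187 − 0 = 1187 bp
  2623 − 1187 = 1436 bp
  4743 − 2623 = 2120 bp
  5127 − 4743 = 384 bp
  6037 − 5127 = 910 bp
Sorted largest to smallest: 2120, 1436, 1187, 910, 384 bp.

2120, 1436, 1187, 910, 384 bp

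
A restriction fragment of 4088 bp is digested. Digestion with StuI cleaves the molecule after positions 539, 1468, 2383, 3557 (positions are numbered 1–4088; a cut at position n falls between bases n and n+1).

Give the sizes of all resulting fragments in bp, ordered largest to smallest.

Linear molecule, 4 cuts → 5 fragments:
  539 − 0 = 539 bp
  1468 − 539 = 929 bp
  2383 − 1468 = 915 bp
  3557 − 2383 = 1174 bp
  4088 − 3557 = 531 bp
Sorted largest to smallest: 1174, 929, 915, 539, 531 bp.

1174, 929, 915, 539, 531 bp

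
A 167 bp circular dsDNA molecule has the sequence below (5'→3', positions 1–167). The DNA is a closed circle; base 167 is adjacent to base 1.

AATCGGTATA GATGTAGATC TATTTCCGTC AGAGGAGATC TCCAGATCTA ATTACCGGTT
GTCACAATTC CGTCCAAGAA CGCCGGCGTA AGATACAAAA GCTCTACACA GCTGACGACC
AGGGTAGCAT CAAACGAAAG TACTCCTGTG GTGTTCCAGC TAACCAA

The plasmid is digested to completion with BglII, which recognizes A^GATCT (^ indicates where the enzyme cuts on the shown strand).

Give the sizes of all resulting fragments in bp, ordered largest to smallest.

139, 20, 8 bp

BglII sites (AGATCT) start at positions 16, 36, 44.
BglII cuts after the first base of each site, so after positions 16, 36, 44.
Circular molecule, 3 cuts → 3 fragments:
  17–36 → 20 bp
  37–44 → 8 bp
  45–167 then 1–16 → 123 + 16 = 139 bp
Sorted largest to smallest: 139, 20, 8 bp.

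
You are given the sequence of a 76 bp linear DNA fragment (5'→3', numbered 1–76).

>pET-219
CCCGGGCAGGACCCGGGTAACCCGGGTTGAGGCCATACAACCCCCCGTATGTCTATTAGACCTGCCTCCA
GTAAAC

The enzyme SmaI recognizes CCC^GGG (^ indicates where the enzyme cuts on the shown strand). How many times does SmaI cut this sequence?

CCCGGG occurs starting at positions 1, 12, 21.
SmaI cuts at 3 sites.

3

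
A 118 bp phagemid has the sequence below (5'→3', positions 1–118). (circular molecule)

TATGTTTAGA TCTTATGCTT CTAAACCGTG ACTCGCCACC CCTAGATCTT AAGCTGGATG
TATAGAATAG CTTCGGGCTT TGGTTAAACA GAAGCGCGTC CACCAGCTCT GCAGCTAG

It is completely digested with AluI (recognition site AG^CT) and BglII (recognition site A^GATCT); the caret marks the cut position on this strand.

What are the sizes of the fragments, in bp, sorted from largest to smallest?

36, 36, 17, 12, 9, 8 bp

AluI sites (AGCT) start at positions 52, 69, 105, 113.
AluI cuts after base 2 of each site, so after positions 53, 70, 106, 114.
BglII sites (AGATCT) start at positions 8, 44.
BglII cuts after the first base of each site, so after positions 8, 44.
Combined cut positions: 8, 44, 53, 70, 106, 114.
Circular molecule, 6 cuts → 6 fragments:
  9–44 → 36 bp
  45–53 → 9 bp
  54–70 → 17 bp
  71–106 → 36 bp
  107–114 → 8 bp
  115–118 then 1–8 → 4 + 8 = 12 bp
Sorted largest to smallest: 36, 36, 17, 12, 9, 8 bp.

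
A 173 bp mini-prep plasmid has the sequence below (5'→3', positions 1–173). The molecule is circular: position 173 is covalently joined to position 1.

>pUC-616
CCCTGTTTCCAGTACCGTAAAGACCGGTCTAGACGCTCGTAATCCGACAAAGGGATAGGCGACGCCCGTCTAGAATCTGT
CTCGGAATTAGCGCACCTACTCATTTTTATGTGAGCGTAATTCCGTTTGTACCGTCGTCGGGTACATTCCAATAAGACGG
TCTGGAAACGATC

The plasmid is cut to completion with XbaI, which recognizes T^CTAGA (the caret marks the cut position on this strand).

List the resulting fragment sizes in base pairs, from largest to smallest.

XbaI sites (TCTAGA) start at positions 28, 69.
XbaI cuts after the first base of each site, so after positions 28, 69.
Circular molecule, 2 cuts → 2 fragments:
  29–69 → 41 bp
  70–173 then 1–28 → 104 + 28 = 132 bp
Sorted largest to smallest: 132, 41 bp.

132, 41 bp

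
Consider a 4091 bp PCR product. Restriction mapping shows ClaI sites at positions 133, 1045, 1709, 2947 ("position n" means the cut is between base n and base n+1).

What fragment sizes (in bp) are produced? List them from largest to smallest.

1238, 1144, 912, 664, 133 bp

Linear molecule, 4 cuts → 5 fragments:
  133 − 0 = 133 bp
  1045 − 133 = 912 bp
  1709 − 1045 = 664 bp
  2947 − 1709 = 1238 bp
  4091 − 2947 = 1144 bp
Sorted largest to smallest: 1238, 1144, 912, 664, 133 bp.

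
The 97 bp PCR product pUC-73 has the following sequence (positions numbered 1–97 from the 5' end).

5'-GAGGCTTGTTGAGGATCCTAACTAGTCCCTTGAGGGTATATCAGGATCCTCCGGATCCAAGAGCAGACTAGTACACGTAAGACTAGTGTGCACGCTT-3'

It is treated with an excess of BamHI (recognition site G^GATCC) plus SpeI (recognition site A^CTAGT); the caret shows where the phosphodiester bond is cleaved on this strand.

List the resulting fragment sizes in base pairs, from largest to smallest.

23, 15, 15, 14, 13, 9, 8 bp

BamHI sites (GGATCC) start at positions 13, 44, 53.
BamHI cuts after the first base of each site, so after positions 13, 44, 53.
SpeI sites (ACTAGT) start at positions 21, 67, 82.
SpeI cuts after the first base of each site, so after positions 21, 67, 82.
Combined cut positions: 13, 21, 44, 53, 67, 82.
Linear molecule, 6 cuts → 7 fragments:
  1–13 → 13 bp
  14–21 → 8 bp
  22–44 → 23 bp
  45–53 → 9 bp
  54–67 → 14 bp
  68–82 → 15 bp
  83–97 → 15 bp
Sorted largest to smallest: 23, 15, 15, 14, 13, 9, 8 bp.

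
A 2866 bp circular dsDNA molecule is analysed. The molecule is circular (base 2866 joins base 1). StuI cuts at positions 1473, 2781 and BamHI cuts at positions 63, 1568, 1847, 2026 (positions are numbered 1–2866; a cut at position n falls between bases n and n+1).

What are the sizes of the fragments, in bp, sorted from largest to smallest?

1410, 755, 279, 179, 148, 95 bp

Combined cut positions (sorted): 63, 1473, 1568, 1847, 2026, 2781.
Circular molecule, 6 cuts → 6 fragments:
  1473 − 63 = 1410 bp
  1568 − 1473 = 95 bp
  1847 − 1568 = 279 bp
  2026 − 1847 = 179 bp
  2781 − 2026 = 755 bp
  wrap: 2866 − 2781 + 63 = 148 bp
Sorted largest to smallest: 1410, 755, 279, 179, 148, 95 bp.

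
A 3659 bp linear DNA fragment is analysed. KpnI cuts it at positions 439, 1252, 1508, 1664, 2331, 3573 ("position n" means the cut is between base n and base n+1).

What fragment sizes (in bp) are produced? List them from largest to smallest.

Linear molecule, 6 cuts → 7 fragments:
  439 − 0 = 439 bp
  1252 − 439 = 813 bp
  1508 − 1252 = 256 bp
  1664 − 1508 = 156 bp
  2331 − 1664 = 667 bp
  3573 − 2331 = 1242 bp
  3659 − 3573 = 86 bp
Sorted largest to smallest: 1242, 813, 667, 439, 256, 156, 86 bp.

1242, 813, 667, 439, 256, 156, 86 bp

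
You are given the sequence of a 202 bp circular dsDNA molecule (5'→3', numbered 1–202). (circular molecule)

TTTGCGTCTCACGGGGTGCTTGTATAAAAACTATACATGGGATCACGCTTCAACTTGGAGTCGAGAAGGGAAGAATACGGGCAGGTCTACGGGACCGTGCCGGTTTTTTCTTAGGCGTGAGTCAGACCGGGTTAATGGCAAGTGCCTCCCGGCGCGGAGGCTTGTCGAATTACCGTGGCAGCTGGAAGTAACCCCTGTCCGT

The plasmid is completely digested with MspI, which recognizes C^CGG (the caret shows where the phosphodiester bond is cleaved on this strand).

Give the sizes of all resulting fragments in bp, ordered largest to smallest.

MspI sites (CCGG) start at positions 100, 127, 149.
MspI cuts after the first base of each site, so after positions 100, 127, 149.
Circular molecule, 3 cuts → 3 fragments:
  101–127 → 27 bp
  128–149 → 22 bp
  150–202 then 1–100 → 53 + 100 = 153 bp
Sorted largest to smallest: 153, 27, 22 bp.

153, 27, 22 bp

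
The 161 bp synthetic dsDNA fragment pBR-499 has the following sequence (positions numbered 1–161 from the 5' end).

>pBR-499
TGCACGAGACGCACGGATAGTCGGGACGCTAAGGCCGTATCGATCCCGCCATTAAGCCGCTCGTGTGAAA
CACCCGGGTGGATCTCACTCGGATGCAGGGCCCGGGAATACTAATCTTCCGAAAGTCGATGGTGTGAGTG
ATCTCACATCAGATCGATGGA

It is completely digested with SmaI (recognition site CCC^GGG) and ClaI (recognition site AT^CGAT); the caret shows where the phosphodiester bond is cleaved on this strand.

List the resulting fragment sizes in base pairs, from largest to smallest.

51, 40, 35, 28, 7 bp

SmaI sites (CCCGGG) start at positions 73, 101.
SmaI cuts after base 3 of each site, so after positions 75, 103.
ClaI sites (ATCGAT) start at positions 39, 153.
ClaI cuts after base 2 of each site, so after positions 40, 154.
Combined cut positions: 40, 75, 103, 154.
Linear molecule, 4 cuts → 5 fragments:
  1–40 → 40 bp
  41–75 → 35 bp
  76–103 → 28 bp
  104–154 → 51 bp
  155–161 → 7 bp
Sorted largest to smallest: 51, 40, 35, 28, 7 bp.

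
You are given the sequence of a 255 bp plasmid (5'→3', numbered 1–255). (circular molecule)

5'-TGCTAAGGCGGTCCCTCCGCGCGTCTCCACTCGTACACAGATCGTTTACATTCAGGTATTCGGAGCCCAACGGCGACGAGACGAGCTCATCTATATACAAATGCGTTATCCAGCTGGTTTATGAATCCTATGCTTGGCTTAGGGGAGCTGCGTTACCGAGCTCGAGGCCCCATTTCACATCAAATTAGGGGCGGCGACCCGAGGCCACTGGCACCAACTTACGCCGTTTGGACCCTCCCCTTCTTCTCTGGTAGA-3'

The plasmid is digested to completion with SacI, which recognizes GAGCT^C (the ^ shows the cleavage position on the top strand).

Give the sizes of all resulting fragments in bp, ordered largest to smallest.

SacI sites (GAGCTC) start at positions 83, 158.
SacI cuts after base 5 of each site (before the last base), so after positions 87, 162.
Circular molecule, 2 cuts → 2 fragments:
  88–162 → 75 bp
  163–255 then 1–87 → 93 + 87 = 180 bp
Sorted largest to smallest: 180, 75 bp.

180, 75 bp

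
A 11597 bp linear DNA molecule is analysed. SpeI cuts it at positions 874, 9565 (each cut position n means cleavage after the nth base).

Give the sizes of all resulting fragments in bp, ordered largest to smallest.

Linear molecule, 2 cuts → 3 fragments:
  874 − 0 = 874 bp
  9565 − 874 = 8691 bp
  11597 − 9565 = 2032 bp
Sorted largest to smallest: 8691, 2032, 874 bp.

8691, 2032, 874 bp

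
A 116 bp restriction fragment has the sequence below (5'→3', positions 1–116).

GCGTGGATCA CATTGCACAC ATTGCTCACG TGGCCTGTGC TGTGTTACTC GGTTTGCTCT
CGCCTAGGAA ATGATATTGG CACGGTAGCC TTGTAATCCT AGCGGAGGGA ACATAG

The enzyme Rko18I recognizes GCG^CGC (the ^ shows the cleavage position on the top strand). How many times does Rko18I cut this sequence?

No occurrence of GCGCGC is present in the sequence.
Rko18I does not cut: 0 sites.

0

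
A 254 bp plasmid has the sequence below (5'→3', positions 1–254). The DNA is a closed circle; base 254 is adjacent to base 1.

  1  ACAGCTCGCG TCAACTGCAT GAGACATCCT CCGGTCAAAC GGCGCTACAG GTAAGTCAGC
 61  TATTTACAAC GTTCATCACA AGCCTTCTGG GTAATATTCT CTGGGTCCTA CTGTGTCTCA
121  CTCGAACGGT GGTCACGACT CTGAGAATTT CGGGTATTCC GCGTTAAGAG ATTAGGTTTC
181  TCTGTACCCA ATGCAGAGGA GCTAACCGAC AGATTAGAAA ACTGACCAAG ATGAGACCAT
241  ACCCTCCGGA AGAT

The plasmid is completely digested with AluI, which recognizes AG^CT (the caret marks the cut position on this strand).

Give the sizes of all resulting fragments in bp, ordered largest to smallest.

142, 57, 55 bp

AluI sites (AGCT) start at positions 3, 58, 200.
AluI cuts after base 2 of each site, so after positions 4, 59, 201.
Circular molecule, 3 cuts → 3 fragments:
  5–59 → 55 bp
  60–201 → 142 bp
  202–254 then 1–4 → 53 + 4 = 57 bp
Sorted largest to smallest: 142, 57, 55 bp.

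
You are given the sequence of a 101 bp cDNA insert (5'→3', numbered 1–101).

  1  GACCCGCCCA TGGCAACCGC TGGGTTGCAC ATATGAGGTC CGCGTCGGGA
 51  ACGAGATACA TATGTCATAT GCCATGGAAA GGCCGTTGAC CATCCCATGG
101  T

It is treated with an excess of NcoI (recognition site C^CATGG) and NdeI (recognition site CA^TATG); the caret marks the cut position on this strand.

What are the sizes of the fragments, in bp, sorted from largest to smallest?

29, 23, 23, 8, 7, 6, 5 bp

NcoI sites (CCATGG) start at positions 8, 72, 95.
NcoI cuts after the first base of each site, so after positions 8, 72, 95.
NdeI sites (CATATG) start at positions 30, 59, 66.
NdeI cuts after base 2 of each site, so after positions 31, 60, 67.
Combined cut positions: 8, 31, 60, 67, 72, 95.
Linear molecule, 6 cuts → 7 fragments:
  1–8 → 8 bp
  9–31 → 23 bp
  32–60 → 29 bp
  61–67 → 7 bp
  68–72 → 5 bp
  73–95 → 23 bp
  96–101 → 6 bp
Sorted largest to smallest: 29, 23, 23, 8, 7, 6, 5 bp.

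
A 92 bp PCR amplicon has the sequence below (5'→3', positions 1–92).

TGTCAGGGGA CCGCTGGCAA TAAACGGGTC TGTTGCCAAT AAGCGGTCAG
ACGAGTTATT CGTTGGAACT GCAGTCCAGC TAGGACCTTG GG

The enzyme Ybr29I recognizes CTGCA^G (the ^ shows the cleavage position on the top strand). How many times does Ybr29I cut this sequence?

1

CTGCAG occurs starting at position 69.
Ybr29I cuts at 1 site.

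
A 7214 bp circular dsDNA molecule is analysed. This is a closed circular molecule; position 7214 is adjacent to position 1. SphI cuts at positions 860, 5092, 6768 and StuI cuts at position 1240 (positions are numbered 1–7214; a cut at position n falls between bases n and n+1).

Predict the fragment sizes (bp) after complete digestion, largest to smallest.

3852, 1676, 1306, 380 bp

Combined cut positions (sorted): 860, 1240, 5092, 6768.
Circular molecule, 4 cuts → 4 fragments:
  1240 − 860 = 380 bp
  5092 − 1240 = 3852 bp
  6768 − 5092 = 1676 bp
  wrap: 7214 − 6768 + 860 = 1306 bp
Sorted largest to smallest: 3852, 1676, 1306, 380 bp.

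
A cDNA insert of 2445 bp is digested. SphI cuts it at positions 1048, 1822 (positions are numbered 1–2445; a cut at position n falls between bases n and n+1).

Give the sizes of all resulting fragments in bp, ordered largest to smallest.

Linear molecule, 2 cuts → 3 fragments:
  1048 − 0 = 1048 bp
  1822 − 1048 = 774 bp
  2445 − 1822 = 623 bp
Sorted largest to smallest: 1048, 774, 623 bp.

1048, 774, 623 bp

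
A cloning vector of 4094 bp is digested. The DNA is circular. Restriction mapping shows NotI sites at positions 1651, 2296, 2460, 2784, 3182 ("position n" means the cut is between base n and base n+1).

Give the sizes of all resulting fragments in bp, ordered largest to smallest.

2563, 645, 398, 324, 164 bp

Circular molecule, 5 cuts → 5 fragments:
  2296 − 1651 = 645 bp
  2460 − 2296 = 164 bp
  2784 − 2460 = 324 bp
  3182 − 2784 = 398 bp
  wrap: 4094 − 3182 + 1651 = 2563 bp
Sorted largest to smallest: 2563, 645, 398, 324, 164 bp.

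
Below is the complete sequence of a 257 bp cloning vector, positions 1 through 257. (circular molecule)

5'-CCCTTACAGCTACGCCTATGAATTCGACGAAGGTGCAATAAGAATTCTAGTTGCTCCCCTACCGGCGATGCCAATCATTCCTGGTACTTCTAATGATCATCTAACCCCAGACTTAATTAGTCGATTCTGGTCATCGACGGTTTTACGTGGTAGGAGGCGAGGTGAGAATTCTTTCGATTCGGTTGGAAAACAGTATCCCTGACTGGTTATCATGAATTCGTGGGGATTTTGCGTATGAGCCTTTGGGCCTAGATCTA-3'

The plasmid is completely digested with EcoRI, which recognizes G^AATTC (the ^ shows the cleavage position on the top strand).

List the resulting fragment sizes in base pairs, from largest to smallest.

124, 63, 48, 22 bp

EcoRI sites (GAATTC) start at positions 20, 42, 166, 214.
EcoRI cuts after the first base of each site, so after positions 20, 42, 166, 214.
Circular molecule, 4 cuts → 4 fragments:
  21–42 → 22 bp
  43–166 → 124 bp
  167–214 → 48 bp
  215–257 then 1–20 → 43 + 20 = 63 bp
Sorted largest to smallest: 124, 63, 48, 22 bp.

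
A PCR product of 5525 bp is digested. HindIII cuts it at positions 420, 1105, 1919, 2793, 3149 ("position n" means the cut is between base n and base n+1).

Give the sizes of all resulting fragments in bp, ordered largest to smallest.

2376, 874, 814, 685, 420, 356 bp

Linear molecule, 5 cuts → 6 fragments:
  420 − 0 = 420 bp
  1105 − 420 = 685 bp
  1919 − 1105 = 814 bp
  2793 − 1919 = 874 bp
  3149 − 2793 = 356 bp
  5525 − 3149 = 2376 bp
Sorted largest to smallest: 2376, 874, 814, 685, 420, 356 bp.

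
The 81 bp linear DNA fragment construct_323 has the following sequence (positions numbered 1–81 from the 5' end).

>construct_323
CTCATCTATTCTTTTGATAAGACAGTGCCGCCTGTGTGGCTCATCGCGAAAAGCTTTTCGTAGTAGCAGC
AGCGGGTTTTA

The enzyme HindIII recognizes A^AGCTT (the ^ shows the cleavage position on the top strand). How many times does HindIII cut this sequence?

1

AAGCTT occurs starting at position 51.
HindIII cuts at 1 site.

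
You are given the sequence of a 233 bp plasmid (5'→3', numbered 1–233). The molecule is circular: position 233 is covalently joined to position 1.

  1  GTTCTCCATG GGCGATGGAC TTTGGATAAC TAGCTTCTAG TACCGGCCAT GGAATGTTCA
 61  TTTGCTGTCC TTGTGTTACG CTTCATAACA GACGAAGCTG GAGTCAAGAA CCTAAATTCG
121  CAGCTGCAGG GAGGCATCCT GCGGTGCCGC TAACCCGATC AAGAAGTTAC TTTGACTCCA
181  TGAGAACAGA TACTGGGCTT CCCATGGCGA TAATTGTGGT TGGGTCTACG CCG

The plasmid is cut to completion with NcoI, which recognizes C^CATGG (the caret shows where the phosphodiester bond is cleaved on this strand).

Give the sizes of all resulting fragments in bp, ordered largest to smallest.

155, 41, 37 bp

NcoI sites (CCATGG) start at positions 6, 47, 202.
NcoI cuts after the first base of each site, so after positions 6, 47, 202.
Circular molecule, 3 cuts → 3 fragments:
  7–47 → 41 bp
  48–202 → 155 bp
  203–233 then 1–6 → 31 + 6 = 37 bp
Sorted largest to smallest: 155, 41, 37 bp.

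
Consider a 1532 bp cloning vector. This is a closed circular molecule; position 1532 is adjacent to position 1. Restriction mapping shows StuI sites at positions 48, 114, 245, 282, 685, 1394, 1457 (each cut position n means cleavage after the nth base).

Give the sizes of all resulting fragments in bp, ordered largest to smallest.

709, 403, 131, 123, 66, 63, 37 bp

Circular molecule, 7 cuts → 7 fragments:
  114 − 48 = 66 bp
  245 − 114 = 131 bp
  282 − 245 = 37 bp
  685 − 282 = 403 bp
  1394 − 685 = 709 bp
  1457 − 1394 = 63 bp
  wrap: 1532 − 1457 + 48 = 123 bp
Sorted largest to smallest: 709, 403, 131, 123, 66, 63, 37 bp.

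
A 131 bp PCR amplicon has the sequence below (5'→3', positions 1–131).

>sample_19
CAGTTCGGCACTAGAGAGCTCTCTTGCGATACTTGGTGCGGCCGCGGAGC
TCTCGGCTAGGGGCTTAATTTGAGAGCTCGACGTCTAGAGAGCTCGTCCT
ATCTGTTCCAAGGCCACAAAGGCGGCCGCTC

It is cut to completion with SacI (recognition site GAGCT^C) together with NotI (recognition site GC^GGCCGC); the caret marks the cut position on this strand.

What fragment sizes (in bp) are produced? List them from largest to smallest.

29, 27, 20, 19, 16, 12, 8 bp

SacI sites (GAGCTC) start at positions 16, 47, 74, 90.
SacI cuts after base 5 of each site (before the last base), so after positions 20, 51, 78, 94.
NotI sites (GCGGCCGC) start at positions 38, 122.
NotI cuts after base 2 of each site, so after positions 39, 123.
Combined cut positions: 20, 39, 51, 78, 94, 123.
Linear molecule, 6 cuts → 7 fragments:
  1–20 → 20 bp
  21–39 → 19 bp
  40–51 → 12 bp
  52–78 → 27 bp
  79–94 → 16 bp
  95–123 → 29 bp
  124–131 → 8 bp
Sorted largest to smallest: 29, 27, 20, 19, 16, 12, 8 bp.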